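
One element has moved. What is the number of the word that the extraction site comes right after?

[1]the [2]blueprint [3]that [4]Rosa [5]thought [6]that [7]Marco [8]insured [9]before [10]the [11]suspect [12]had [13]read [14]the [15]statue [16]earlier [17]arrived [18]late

8

The displaced element is "the blueprint" (word 2).
It is linked across 1 clause boundary (that).
It functions as the direct object of "insured", so the gap sits immediately after word 8 ("insured").
Base order: Rosa thought that Marco insured the blueprint before the suspect had read the statue earlier.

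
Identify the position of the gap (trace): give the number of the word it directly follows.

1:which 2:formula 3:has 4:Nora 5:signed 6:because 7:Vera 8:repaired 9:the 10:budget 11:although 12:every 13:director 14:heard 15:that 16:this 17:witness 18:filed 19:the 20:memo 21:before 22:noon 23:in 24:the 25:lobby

5

The displaced element is "which formula" (word 2).
It functions as the direct object of "signed", so the gap sits immediately after word 5 ("signed").
Base order: Nora has signed which formula because Vera repaired the budget although every director heard that this witness filed the memo before noon in the lobby.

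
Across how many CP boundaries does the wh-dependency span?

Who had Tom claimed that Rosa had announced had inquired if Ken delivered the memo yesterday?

2

"who" is extracted from the subject of "inquired".
Boundaries crossed, outermost first: [that], [Ø] — 2 in total.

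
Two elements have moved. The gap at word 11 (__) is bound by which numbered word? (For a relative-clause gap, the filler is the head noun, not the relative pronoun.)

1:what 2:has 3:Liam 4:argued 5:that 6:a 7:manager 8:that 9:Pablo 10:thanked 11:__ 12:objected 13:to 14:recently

The marked gap is inside the relative clause, the direct object of "thanked".
Its filler is the head noun "manager" (via "that"), at word 7.
(The other dependency links word 1 to a gap after word 13.)

7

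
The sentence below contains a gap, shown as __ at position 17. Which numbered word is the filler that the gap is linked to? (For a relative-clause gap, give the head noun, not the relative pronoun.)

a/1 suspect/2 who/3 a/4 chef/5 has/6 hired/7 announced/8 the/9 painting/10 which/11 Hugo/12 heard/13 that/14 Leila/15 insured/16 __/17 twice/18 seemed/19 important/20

The gap at 17 is the object of "insured", inside a relative clause.
The relative pronoun is "which" (word 11); it is bound by the head noun immediately before it.
Its filler is the head noun "painting", at word 10.

10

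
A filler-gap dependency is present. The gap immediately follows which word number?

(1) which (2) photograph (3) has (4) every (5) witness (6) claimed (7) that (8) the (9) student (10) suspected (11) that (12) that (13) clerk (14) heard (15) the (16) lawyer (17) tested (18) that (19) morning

The displaced element is "which photograph" (word 2).
It is linked across 3 clause boundaries (that → that → Ø).
It functions as the direct object of "tested", so the gap sits immediately after word 17 ("tested").
Base order: Every witness has claimed that the student suspected that that clerk heard the lawyer tested which photograph that morning.

17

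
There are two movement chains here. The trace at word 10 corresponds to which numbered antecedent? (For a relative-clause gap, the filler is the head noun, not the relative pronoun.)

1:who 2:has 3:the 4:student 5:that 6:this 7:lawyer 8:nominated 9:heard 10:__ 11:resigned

The marked gap is the subject of "resigned".
Its filler is the fronted wh-phrase "who", at word 1.
(The other dependency links word 4 to a gap after word 8.)

1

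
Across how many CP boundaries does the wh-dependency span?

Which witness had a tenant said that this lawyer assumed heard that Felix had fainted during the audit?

"which witness" is extracted from the subject of "heard".
Boundaries crossed, outermost first: [that], [Ø] — 2 in total.

2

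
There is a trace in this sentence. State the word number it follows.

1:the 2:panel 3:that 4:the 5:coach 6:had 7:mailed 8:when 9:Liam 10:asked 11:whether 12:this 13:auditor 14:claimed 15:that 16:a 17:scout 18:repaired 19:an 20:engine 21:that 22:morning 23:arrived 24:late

The displaced element is "the panel" (word 2).
It functions as the direct object of "mailed", so the gap sits immediately after word 7 ("mailed").
Base order: The coach had mailed the panel when Liam asked whether this auditor claimed that a scout repaired an engine that morning.

7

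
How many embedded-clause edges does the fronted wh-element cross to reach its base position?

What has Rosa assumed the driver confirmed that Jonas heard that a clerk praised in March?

"what" is extracted from the object of "praised".
Boundaries crossed, outermost first: [Ø], [that], [that] — 3 in total.

3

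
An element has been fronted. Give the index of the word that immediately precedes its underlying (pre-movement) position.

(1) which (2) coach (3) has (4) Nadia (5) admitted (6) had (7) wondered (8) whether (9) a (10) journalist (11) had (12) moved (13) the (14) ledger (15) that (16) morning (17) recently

5

The displaced element is "which coach" (word 2).
It is linked across 1 clause boundary (Ø).
It functions as the subject of "wondered", so the gap sits immediately after word 5 ("admitted").
Base order: Nadia has admitted that which coach had wondered whether a journalist had moved the ledger that morning recently.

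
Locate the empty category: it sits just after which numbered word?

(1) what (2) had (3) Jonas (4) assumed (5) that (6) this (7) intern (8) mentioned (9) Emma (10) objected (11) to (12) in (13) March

11

The displaced element is "what" (word 1).
It is linked across 2 clause boundaries (that → Ø).
It functions as the object of the preposition "to" of "objected", so the gap sits immediately after word 11 ("to").
Base order: Jonas had assumed that this intern mentioned Emma objected to what in March.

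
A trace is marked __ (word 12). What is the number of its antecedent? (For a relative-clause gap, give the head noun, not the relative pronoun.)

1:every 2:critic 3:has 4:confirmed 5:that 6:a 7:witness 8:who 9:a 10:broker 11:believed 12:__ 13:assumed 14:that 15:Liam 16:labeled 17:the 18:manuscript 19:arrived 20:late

7

The gap at 12 is the subject of "assumed", inside a relative clause.
The relative pronoun is "who" (word 8); it is bound by the head noun immediately before it.
Its filler is the head noun "witness", at word 7.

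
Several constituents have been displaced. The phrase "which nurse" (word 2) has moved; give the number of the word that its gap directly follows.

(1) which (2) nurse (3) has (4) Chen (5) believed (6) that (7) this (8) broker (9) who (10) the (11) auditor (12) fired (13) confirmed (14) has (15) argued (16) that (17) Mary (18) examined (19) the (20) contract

The displaced element is "which nurse" (word 2).
It is linked across 2 clause boundaries (that → Ø).
It functions as the subject of "argued", so the gap sits immediately after word 13 ("confirmed").
Base order: Chen has believed that this broker who the auditor fired confirmed that which nurse has argued that Mary examined the contract.

13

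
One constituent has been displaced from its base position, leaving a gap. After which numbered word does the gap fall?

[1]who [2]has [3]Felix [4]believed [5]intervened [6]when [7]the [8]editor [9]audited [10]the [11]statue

The displaced element is "who" (word 1).
It is linked across 1 clause boundary (Ø).
It functions as the subject of "intervened", so the gap sits immediately after word 4 ("believed").
Base order: Felix has believed that who intervened when the editor audited the statue.

4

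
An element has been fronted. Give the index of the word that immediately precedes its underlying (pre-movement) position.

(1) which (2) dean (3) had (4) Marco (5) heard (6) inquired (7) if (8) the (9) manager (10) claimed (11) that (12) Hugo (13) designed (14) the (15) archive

The displaced element is "which dean" (word 2).
It is linked across 1 clause boundary (Ø).
It functions as the subject of "inquired", so the gap sits immediately after word 5 ("heard").
Base order: Marco had heard which dean inquired if the manager claimed that Hugo designed the archive.

5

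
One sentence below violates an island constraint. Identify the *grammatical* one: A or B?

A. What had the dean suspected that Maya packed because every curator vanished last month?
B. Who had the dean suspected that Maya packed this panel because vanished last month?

In B, the wh-phrase is extracted from inside an adjunct island (introduced by "because"), which blocks movement.
In A, the extraction path crosses only that-complement boundaries, which are transparent.
So A is grammatical.

A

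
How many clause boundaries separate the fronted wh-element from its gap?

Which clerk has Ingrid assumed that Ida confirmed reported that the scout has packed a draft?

2

"which clerk" is extracted from the subject of "reported".
Boundaries crossed, outermost first: [that], [Ø] — 2 in total.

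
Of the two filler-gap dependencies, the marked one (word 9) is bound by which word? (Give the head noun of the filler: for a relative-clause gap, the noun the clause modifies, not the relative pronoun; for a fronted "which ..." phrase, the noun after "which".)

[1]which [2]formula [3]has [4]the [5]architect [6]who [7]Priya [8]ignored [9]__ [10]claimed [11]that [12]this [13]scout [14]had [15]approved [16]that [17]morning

The marked gap is inside the relative clause, the direct object of "ignored".
Its filler is the head noun "architect" (via "who"), at word 5.
(The other dependency links word 2 to a gap after word 15.)

5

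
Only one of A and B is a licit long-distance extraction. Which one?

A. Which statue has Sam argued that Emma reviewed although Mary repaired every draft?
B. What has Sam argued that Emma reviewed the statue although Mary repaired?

In B, the wh-phrase is extracted from inside an adjunct island (introduced by "although"), which blocks movement.
In A, the extraction path crosses only that-complement boundaries, which are transparent.
So A is grammatical.

A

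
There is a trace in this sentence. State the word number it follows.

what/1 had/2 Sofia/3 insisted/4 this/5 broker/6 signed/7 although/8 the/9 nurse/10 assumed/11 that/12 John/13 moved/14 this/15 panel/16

7

The displaced element is "what" (word 1).
It is linked across 1 clause boundary (Ø).
It functions as the direct object of "signed", so the gap sits immediately after word 7 ("signed").
Base order: Sofia had insisted this broker signed what although the nurse assumed that John moved this panel.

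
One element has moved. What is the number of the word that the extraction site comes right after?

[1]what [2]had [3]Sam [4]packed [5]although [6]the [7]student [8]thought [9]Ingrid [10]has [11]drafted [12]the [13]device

The displaced element is "what" (word 1).
It functions as the direct object of "packed", so the gap sits immediately after word 4 ("packed").
Base order: Sam had packed what although the student thought Ingrid has drafted the device.

4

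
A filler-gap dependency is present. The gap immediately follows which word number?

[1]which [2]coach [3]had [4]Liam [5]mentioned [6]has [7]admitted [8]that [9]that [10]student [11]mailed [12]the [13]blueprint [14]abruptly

5

The displaced element is "which coach" (word 2).
It is linked across 1 clause boundary (Ø).
It functions as the subject of "admitted", so the gap sits immediately after word 5 ("mentioned").
Base order: Liam had mentioned which coach has admitted that that student mailed the blueprint abruptly.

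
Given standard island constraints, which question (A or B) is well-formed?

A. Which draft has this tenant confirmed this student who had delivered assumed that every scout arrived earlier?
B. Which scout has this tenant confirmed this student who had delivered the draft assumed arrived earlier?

B

In A, the wh-phrase is extracted from inside a complex-NP island (relative clause) (introduced by "who"), which blocks movement.
In B, the extraction path crosses only that-complement boundaries, which are transparent.
So B is grammatical.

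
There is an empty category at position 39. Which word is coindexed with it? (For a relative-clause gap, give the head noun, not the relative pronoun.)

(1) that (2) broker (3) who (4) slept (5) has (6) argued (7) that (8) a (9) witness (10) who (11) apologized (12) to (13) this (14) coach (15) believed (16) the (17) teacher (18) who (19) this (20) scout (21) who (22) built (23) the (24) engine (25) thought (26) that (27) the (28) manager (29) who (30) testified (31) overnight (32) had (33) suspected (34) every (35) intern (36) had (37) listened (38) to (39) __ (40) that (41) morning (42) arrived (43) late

The gap at 39 is the prepositional object of "listened", inside a relative clause.
The relative pronoun is "who" (word 18); it is bound by the head noun immediately before it.
Its filler is the head noun "teacher", at word 17.

17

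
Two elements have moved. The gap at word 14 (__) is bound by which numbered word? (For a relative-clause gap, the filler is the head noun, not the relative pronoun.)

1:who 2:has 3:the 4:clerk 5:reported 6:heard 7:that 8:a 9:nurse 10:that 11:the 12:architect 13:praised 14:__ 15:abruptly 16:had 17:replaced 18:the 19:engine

9

The marked gap is inside the relative clause, the direct object of "praised".
Its filler is the head noun "nurse" (via "that"), at word 9.
(The other dependency links word 1 to a gap after word 5.)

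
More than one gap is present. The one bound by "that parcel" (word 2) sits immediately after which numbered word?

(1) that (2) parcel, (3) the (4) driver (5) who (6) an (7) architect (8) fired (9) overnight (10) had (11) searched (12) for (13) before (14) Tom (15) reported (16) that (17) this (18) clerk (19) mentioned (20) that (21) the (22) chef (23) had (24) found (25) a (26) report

The displaced element is "that parcel" (word 2).
It functions as the object of the preposition "for" of "searched", so the gap sits immediately after word 12 ("for").
Base order: The driver who an architect fired overnight had searched for that parcel before Tom reported that this clerk mentioned that the chef had found a report.

12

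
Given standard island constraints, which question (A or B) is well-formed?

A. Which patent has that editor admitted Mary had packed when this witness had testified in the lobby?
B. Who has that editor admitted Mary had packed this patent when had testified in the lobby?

A

In B, the wh-phrase is extracted from inside an adjunct island (introduced by "when"), which blocks movement.
In A, the extraction path crosses only that-complement boundaries, which are transparent.
So A is grammatical.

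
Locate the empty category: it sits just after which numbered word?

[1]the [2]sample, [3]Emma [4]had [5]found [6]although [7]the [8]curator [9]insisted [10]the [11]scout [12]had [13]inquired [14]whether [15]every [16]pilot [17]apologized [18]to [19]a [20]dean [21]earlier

5

The displaced element is "the sample" (word 2).
It functions as the direct object of "found", so the gap sits immediately after word 5 ("found").
Base order: Emma had found the sample although the curator insisted the scout had inquired whether every pilot apologized to a dean earlier.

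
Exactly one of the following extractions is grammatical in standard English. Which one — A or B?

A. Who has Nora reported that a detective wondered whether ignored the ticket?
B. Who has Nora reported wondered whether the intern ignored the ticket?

In A, the wh-phrase is extracted from inside a wh-island (introduced by "whether"), which blocks movement.
In B, the extraction path crosses only that-complement boundaries, which are transparent.
So B is grammatical.

B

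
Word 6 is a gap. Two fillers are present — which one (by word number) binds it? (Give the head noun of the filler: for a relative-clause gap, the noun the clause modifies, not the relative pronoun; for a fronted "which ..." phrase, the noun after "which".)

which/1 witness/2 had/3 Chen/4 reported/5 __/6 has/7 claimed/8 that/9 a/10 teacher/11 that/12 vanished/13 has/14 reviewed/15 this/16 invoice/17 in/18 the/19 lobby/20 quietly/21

2

The marked gap is the subject of "claimed".
Its filler is the fronted wh-phrase "which witness", at word 2.
(The other dependency links word 11 to a gap after word 12.)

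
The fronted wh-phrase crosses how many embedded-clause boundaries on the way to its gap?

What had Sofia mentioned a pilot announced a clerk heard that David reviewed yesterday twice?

3

"what" is extracted from the object of "reviewed".
Boundaries crossed, outermost first: [Ø], [Ø], [that] — 3 in total.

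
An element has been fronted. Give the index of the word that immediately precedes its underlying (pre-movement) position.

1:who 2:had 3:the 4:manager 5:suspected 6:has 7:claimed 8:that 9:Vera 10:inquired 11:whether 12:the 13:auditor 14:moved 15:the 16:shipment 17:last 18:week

5

The displaced element is "who" (word 1).
It is linked across 1 clause boundary (Ø).
It functions as the subject of "claimed", so the gap sits immediately after word 5 ("suspected").
Base order: The manager had suspected that who has claimed that Vera inquired whether the auditor moved the shipment last week.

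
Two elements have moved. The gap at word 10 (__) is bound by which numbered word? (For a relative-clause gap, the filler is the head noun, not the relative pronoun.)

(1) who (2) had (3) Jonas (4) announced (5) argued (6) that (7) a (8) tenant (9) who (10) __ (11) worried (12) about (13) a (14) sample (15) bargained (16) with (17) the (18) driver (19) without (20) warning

The marked gap is inside the relative clause, the subject of "worried".
Its filler is the head noun "tenant" (via "who"), at word 8.
(The other dependency links word 1 to a gap after word 4.)

8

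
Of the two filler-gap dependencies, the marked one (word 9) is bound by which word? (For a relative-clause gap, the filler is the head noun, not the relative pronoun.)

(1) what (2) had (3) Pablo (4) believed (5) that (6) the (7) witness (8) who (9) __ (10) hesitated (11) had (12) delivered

7

The marked gap is inside the relative clause, the subject of "hesitated".
Its filler is the head noun "witness" (via "who"), at word 7.
(The other dependency links word 1 to a gap after word 12.)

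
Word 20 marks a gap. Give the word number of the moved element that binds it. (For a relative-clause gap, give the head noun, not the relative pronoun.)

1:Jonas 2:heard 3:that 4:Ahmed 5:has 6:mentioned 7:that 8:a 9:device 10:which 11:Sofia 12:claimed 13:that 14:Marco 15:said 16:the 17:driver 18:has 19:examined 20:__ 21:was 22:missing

The gap at 20 is the object of "examined", inside a relative clause.
The relative pronoun is "which" (word 10); it is bound by the head noun immediately before it.
Its filler is the head noun "device", at word 9.

9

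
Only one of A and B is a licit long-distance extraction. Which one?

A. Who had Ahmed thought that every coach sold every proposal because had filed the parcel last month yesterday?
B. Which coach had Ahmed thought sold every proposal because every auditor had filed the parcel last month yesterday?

In A, the wh-phrase is extracted from inside an adjunct island (introduced by "because"), which blocks movement.
In B, the extraction path crosses only that-complement boundaries, which are transparent.
So B is grammatical.

B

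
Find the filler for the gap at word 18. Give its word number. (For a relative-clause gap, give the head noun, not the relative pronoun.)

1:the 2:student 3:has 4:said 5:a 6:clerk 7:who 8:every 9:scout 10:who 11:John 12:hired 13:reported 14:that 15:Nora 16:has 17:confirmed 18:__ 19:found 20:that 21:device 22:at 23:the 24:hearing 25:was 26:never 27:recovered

The gap at 18 is the subject of "found", inside a relative clause.
The relative pronoun is "who" (word 7); it is bound by the head noun immediately before it.
Its filler is the head noun "clerk", at word 6.

6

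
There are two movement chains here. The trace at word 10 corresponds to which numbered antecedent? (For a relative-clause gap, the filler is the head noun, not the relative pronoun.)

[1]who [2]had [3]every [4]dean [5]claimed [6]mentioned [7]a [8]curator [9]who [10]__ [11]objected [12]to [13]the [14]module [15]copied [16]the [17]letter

The marked gap is inside the relative clause, the subject of "objected".
Its filler is the head noun "curator" (via "who"), at word 8.
(The other dependency links word 1 to a gap after word 5.)

8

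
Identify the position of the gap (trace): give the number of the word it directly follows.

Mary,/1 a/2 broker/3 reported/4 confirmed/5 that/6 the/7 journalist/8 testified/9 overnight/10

4

The displaced element is "Mary" (word 1).
It is linked across 1 clause boundary (Ø).
It functions as the subject of "confirmed", so the gap sits immediately after word 4 ("reported").
Base order: A broker reported that Mary confirmed that the journalist testified overnight.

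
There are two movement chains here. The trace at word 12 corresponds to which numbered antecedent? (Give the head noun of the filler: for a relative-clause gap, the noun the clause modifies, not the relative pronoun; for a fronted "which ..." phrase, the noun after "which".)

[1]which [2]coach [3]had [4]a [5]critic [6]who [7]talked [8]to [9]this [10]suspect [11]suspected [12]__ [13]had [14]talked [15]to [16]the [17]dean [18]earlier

The marked gap is the subject of "talked".
Its filler is the fronted wh-phrase "which coach", at word 2.
(The other dependency links word 5 to a gap after word 6.)

2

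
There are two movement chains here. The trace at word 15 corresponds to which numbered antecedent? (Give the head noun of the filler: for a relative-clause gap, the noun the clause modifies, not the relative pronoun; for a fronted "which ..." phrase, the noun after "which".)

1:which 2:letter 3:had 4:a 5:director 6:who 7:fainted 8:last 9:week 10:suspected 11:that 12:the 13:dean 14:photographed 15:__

The marked gap is the direct object of "photographed".
Its filler is the fronted wh-phrase "which letter", at word 2.
(The other dependency links word 5 to a gap after word 6.)

2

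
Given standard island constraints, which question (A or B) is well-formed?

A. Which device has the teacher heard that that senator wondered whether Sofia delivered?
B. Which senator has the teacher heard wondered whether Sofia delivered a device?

In A, the wh-phrase is extracted from inside a wh-island (introduced by "whether"), which blocks movement.
In B, the extraction path crosses only that-complement boundaries, which are transparent.
So B is grammatical.

B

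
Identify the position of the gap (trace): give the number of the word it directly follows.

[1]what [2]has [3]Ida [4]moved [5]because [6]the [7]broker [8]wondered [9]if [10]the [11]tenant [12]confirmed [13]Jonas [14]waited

4

The displaced element is "what" (word 1).
It functions as the direct object of "moved", so the gap sits immediately after word 4 ("moved").
Base order: Ida has moved what because the broker wondered if the tenant confirmed Jonas waited.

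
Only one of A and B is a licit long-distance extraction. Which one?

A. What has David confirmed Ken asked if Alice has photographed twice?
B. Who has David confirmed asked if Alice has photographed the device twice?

B

In A, the wh-phrase is extracted from inside a wh-island (introduced by "if"), which blocks movement.
In B, the extraction path crosses only that-complement boundaries, which are transparent.
So B is grammatical.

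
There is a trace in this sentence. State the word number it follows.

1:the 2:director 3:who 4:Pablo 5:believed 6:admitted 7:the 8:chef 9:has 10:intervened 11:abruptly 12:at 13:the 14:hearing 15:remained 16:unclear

5

The displaced element is "the director" (word 2).
It is linked across 1 clause boundary (Ø).
It functions as the subject of "admitted", so the gap sits immediately after word 5 ("believed").
Base order: Pablo believed the director admitted the chef has intervened abruptly at the hearing.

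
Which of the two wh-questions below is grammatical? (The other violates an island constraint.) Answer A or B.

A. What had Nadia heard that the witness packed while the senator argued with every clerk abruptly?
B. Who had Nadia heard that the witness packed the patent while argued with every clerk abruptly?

A

In B, the wh-phrase is extracted from inside an adjunct island (introduced by "while"), which blocks movement.
In A, the extraction path crosses only that-complement boundaries, which are transparent.
So A is grammatical.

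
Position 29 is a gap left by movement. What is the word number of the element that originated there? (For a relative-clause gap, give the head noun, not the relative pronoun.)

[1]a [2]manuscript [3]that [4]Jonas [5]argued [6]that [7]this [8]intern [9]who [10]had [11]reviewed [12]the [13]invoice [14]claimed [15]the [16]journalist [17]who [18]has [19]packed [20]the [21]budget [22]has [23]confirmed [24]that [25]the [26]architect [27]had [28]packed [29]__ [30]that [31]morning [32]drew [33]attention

2

The gap at 29 is the object of "packed", inside a relative clause.
The relative pronoun is "that" (word 3); it is bound by the head noun immediately before it.
Its filler is the head noun "manuscript", at word 2.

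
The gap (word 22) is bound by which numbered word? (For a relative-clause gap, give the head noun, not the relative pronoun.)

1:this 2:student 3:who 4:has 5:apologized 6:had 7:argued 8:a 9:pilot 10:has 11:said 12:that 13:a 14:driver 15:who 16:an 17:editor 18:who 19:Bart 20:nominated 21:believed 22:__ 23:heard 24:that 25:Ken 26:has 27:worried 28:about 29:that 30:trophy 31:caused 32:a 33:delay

14

The gap at 22 is the subject of "heard", inside a relative clause.
The relative pronoun is "who" (word 15); it is bound by the head noun immediately before it.
Its filler is the head noun "driver", at word 14.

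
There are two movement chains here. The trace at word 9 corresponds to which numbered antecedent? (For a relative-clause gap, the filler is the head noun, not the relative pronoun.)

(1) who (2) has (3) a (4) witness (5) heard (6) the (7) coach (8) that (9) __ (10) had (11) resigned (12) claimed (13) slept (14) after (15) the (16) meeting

7

The marked gap is inside the relative clause, the subject of "resigned".
Its filler is the head noun "coach" (via "that"), at word 7.
(The other dependency links word 1 to a gap after word 12.)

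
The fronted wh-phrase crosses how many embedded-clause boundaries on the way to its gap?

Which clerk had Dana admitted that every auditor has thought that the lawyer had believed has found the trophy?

"which clerk" is extracted from the subject of "found".
Boundaries crossed, outermost first: [that], [that], [Ø] — 3 in total.

3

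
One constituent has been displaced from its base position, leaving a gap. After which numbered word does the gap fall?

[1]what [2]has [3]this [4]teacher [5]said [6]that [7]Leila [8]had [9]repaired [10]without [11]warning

9

The displaced element is "what" (word 1).
It is linked across 1 clause boundary (that).
It functions as the direct object of "repaired", so the gap sits immediately after word 9 ("repaired").
Base order: This teacher has said that Leila had repaired what without warning.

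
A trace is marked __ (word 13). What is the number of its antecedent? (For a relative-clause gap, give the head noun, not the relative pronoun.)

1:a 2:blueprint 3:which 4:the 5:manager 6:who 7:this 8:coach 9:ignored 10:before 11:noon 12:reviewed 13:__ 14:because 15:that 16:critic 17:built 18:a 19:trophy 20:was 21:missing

2

The gap at 13 is the object of "reviewed", inside a relative clause.
The relative pronoun is "which" (word 3); it is bound by the head noun immediately before it.
Its filler is the head noun "blueprint", at word 2.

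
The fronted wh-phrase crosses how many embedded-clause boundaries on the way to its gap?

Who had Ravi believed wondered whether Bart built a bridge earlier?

1

"who" is extracted from the subject of "wondered".
Boundaries crossed, outermost first: [Ø] — 1 in total.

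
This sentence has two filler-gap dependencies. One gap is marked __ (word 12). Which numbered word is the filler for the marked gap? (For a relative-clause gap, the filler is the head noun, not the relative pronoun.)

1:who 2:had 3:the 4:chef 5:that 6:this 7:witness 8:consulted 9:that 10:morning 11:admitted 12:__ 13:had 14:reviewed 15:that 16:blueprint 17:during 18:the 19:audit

1

The marked gap is the subject of "reviewed".
Its filler is the fronted wh-phrase "who", at word 1.
(The other dependency links word 4 to a gap after word 8.)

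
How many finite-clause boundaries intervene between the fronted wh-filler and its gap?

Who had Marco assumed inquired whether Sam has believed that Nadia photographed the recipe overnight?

"who" is extracted from the subject of "inquired".
Boundaries crossed, outermost first: [Ø] — 1 in total.

1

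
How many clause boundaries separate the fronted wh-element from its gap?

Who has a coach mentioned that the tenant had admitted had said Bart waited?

"who" is extracted from the subject of "said".
Boundaries crossed, outermost first: [that], [Ø] — 2 in total.

2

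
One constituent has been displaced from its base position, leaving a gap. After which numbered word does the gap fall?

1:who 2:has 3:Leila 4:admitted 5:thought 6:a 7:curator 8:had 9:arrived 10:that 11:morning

4

The displaced element is "who" (word 1).
It is linked across 1 clause boundary (Ø).
It functions as the subject of "thought", so the gap sits immediately after word 4 ("admitted").
Base order: Leila has admitted that who thought a curator had arrived that morning.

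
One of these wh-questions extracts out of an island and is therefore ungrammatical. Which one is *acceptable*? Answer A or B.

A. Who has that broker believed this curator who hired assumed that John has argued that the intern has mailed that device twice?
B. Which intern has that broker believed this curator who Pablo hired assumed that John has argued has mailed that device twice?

B

In A, the wh-phrase is extracted from inside a complex-NP island (relative clause) (introduced by "who"), which blocks movement.
In B, the extraction path crosses only that-complement boundaries, which are transparent.
So B is grammatical.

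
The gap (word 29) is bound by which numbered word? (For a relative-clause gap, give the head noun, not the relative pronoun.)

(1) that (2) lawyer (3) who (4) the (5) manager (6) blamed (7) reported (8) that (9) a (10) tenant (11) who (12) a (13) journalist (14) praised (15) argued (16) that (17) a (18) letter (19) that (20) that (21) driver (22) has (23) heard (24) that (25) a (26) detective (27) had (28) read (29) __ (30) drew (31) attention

18

The gap at 29 is the object of "read", inside a relative clause.
The relative pronoun is "that" (word 19); it is bound by the head noun immediately before it.
Its filler is the head noun "letter", at word 18.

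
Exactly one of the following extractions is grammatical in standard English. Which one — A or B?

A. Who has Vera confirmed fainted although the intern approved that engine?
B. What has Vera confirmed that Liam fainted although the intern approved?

In B, the wh-phrase is extracted from inside an adjunct island (introduced by "although"), which blocks movement.
In A, the extraction path crosses only that-complement boundaries, which are transparent.
So A is grammatical.

A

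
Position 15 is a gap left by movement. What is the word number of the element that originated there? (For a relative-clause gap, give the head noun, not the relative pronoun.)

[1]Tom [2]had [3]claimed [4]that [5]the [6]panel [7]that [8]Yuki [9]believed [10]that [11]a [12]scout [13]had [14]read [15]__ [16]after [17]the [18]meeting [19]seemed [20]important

The gap at 15 is the object of "read", inside a relative clause.
The relative pronoun is "that" (word 7); it is bound by the head noun immediately before it.
Its filler is the head noun "panel", at word 6.

6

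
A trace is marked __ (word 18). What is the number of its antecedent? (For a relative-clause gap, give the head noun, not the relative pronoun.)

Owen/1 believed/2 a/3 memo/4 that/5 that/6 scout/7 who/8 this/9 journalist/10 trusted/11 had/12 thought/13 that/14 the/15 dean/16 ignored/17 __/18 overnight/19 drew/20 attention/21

4

The gap at 18 is the object of "ignored", inside a relative clause.
The relative pronoun is "that" (word 5); it is bound by the head noun immediately before it.
Its filler is the head noun "memo", at word 4.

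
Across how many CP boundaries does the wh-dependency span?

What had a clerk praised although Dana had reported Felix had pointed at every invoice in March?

"what" originates inside the matrix clause — no clause boundary is crossed.

0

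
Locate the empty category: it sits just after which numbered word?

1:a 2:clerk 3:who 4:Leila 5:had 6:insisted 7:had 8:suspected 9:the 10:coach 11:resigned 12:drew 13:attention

The displaced element is "a clerk" (word 2).
It is linked across 1 clause boundary (Ø).
It functions as the subject of "suspected", so the gap sits immediately after word 6 ("insisted").
Base order: Leila had insisted that a clerk had suspected the coach resigned.

6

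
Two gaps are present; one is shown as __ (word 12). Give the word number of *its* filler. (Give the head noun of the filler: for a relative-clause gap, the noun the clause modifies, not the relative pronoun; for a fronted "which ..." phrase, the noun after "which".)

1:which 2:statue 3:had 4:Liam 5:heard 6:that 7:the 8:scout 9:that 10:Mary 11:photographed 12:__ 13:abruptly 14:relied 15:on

8

The marked gap is inside the relative clause, the direct object of "photographed".
Its filler is the head noun "scout" (via "that"), at word 8.
(The other dependency links word 2 to a gap after word 15.)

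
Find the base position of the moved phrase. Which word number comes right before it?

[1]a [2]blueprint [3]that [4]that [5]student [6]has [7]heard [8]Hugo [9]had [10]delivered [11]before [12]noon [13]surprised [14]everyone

The displaced element is "a blueprint" (word 2).
It is linked across 1 clause boundary (Ø).
It functions as the direct object of "delivered", so the gap sits immediately after word 10 ("delivered").
Base order: That student has heard Hugo had delivered a blueprint before noon.

10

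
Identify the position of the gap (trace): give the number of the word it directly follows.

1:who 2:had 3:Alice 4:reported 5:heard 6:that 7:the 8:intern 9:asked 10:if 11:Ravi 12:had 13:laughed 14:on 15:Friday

The displaced element is "who" (word 1).
It is linked across 1 clause boundary (Ø).
It functions as the subject of "heard", so the gap sits immediately after word 4 ("reported").
Base order: Alice had reported that who heard that the intern asked if Ravi had laughed on Friday.

4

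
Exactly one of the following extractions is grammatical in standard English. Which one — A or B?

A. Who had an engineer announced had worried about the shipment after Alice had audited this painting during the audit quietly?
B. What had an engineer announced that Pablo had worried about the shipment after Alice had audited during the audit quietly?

A

In B, the wh-phrase is extracted from inside an adjunct island (introduced by "after"), which blocks movement.
In A, the extraction path crosses only that-complement boundaries, which are transparent.
So A is grammatical.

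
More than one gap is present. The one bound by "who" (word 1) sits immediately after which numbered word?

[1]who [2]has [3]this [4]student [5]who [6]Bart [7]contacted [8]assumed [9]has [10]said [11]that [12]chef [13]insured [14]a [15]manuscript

8

The displaced element is "who" (word 1).
It is linked across 1 clause boundary (Ø).
It functions as the subject of "said", so the gap sits immediately after word 8 ("assumed").
Base order: This student who Bart contacted has assumed that who has said that chef insured a manuscript.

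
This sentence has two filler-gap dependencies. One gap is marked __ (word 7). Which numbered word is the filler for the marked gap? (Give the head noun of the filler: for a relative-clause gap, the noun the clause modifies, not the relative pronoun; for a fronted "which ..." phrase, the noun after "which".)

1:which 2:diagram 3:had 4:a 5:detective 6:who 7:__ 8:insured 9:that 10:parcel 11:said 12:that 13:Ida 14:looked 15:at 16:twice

The marked gap is inside the relative clause, the subject of "insured".
Its filler is the head noun "detective" (via "who"), at word 5.
(The other dependency links word 2 to a gap after word 15.)

5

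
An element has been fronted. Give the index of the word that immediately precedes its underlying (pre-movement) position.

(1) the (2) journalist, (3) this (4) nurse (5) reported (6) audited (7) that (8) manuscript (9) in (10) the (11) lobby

5

The displaced element is "the journalist" (word 2).
It is linked across 1 clause boundary (Ø).
It functions as the subject of "audited", so the gap sits immediately after word 5 ("reported").
Base order: This nurse reported that the journalist audited that manuscript in the lobby.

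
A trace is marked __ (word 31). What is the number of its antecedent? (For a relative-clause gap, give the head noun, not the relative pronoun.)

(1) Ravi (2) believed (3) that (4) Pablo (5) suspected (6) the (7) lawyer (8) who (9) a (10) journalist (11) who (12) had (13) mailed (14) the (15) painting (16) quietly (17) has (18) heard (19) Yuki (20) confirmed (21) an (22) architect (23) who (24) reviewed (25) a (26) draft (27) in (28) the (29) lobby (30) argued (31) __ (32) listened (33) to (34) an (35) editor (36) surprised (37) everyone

The gap at 31 is the subject of "listened", inside a relative clause.
The relative pronoun is "who" (word 8); it is bound by the head noun immediately before it.
Its filler is the head noun "lawyer", at word 7.

7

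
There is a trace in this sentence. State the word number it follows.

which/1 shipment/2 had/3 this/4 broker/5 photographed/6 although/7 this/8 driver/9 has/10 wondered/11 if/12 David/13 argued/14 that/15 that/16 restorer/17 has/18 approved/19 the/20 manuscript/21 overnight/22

The displaced element is "which shipment" (word 2).
It functions as the direct object of "photographed", so the gap sits immediately after word 6 ("photographed").
Base order: This broker had photographed which shipment although this driver has wondered if David argued that that restorer has approved the manuscript overnight.

6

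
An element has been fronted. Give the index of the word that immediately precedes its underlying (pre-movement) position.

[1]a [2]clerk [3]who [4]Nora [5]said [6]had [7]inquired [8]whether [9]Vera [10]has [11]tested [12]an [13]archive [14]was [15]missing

5

The displaced element is "a clerk" (word 2).
It is linked across 1 clause boundary (Ø).
It functions as the subject of "inquired", so the gap sits immediately after word 5 ("said").
Base order: Nora said that a clerk had inquired whether Vera has tested an archive.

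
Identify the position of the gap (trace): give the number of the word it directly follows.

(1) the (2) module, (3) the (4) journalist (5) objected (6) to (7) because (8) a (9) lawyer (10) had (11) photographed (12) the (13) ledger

6

The displaced element is "the module" (word 2).
It functions as the object of the preposition "to" of "objected", so the gap sits immediately after word 6 ("to").
Base order: The journalist objected to the module because a lawyer had photographed the ledger.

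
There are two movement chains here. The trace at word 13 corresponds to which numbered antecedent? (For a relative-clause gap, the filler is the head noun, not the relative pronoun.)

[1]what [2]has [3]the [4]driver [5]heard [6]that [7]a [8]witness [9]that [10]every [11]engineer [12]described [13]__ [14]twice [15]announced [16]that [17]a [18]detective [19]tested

8

The marked gap is inside the relative clause, the direct object of "described".
Its filler is the head noun "witness" (via "that"), at word 8.
(The other dependency links word 1 to a gap after word 19.)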